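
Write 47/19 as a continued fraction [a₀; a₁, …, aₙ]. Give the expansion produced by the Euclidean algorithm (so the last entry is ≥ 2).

[2; 2, 9]

47 = 2·19 + 9
19 = 2·9 + 1
9 = 9·1 + 0  (stop)
So 47/19 = [2; 2, 9].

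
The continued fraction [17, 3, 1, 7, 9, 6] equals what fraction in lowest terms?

29839/1729

Using pₖ = aₖpₖ₋₁ + pₖ₋₂ and qₖ = aₖqₖ₋₁ + qₖ₋₂:
  k=0: a=17, p=17, q=1
  k=1: a=3, p=52, q=3
  k=2: a=1, p=69, q=4
  k=3: a=7, p=535, q=31
  k=4: a=9, p=4884, q=283
  k=5: a=6, p=29839, q=1729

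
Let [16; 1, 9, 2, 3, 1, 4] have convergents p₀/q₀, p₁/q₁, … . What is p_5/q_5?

Using pₖ = aₖpₖ₋₁ + pₖ₋₂, qₖ = aₖqₖ₋₁ + qₖ₋₂ (with p₋₁=1, p₋₂=0, q₋₁=0, q₋₂=1):
  k=0: a=16, p=16, q=1
  k=1: a=1, p=17, q=1
  k=2: a=9, p=169, q=10
  k=3: a=2, p=355, q=21
  k=4: a=3, p=1234, q=73
  k=5: a=1, p=1589, q=94

1589/94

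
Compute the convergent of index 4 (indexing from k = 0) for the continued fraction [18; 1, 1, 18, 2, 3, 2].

Using pₖ = aₖpₖ₋₁ + pₖ₋₂, qₖ = aₖqₖ₋₁ + qₖ₋₂ (with p₋₁=1, p₋₂=0, q₋₁=0, q₋₂=1):
  k=0: a=18, p=18, q=1
  k=1: a=1, p=19, q=1
  k=2: a=1, p=37, q=2
  k=3: a=18, p=685, q=37
  k=4: a=2, p=1407, q=76

1407/76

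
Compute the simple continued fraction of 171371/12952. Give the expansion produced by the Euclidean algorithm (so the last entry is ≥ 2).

171371 = 13·12952 + 2995
12952 = 4·2995 + 972
2995 = 3·972 + 79
972 = 12·79 + 24
79 = 3·24 + 7
24 = 3·7 + 3
7 = 2·3 + 1
3 = 3·1 + 0  (stop)
So 171371/12952 = [13; 4, 3, 12, 3, 3, 2, 3].

[13; 4, 3, 12, 3, 3, 2, 3]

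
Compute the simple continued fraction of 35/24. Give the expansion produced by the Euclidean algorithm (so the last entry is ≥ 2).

35 = 1*24 + 11
24 = 2*11 + 2
11 = 5*2 + 1
2 = 2*1 + 0  (stop)
So 35/24 = [1; 2, 5, 2].

[1; 2, 5, 2]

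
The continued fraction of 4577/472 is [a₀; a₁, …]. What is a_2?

2

4577 = 9·472 + 329   →  a_0 = 9
472 = 1·329 + 143   →  a_1 = 1
329 = 2·143 + 43   →  a_2 = 2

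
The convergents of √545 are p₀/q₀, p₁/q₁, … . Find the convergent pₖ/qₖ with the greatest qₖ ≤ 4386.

√545 = [23; 2, 1, 8, 1, 2, 46, …] (period length 6).
Convergents:
  p_0/q_0 = 23/1
  p_1/q_1 = 47/2
  p_2/q_2 = 70/3
  p_3/q_3 = 607/26
  p_4/q_4 = 677/29
  p_5/q_5 = 1961/84
  p_6/q_6 = 90883/3893
  p_7/q_7 = 183727/7870
q_6 = 3893 ≤ 4386 < 7870 = q_7, so the answer is 90883/3893.

90883/3893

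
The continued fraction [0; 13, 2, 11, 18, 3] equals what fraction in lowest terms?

1271/17131

Fold from the inside: start with 3/1.
  18 + 1/3 = 55/3
  11 + 3/55 = 608/55
  2 + 55/608 = 1271/608
  13 + 608/1271 = 17131/1271
  0 + 1271/17131 = 1271/17131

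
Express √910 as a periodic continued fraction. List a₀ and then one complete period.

[30; 6, 60]

a₀ = ⌊√910⌋ = 30.
With m₀=0, d₀=1 and mₖ₊₁ = dₖaₖ − mₖ, dₖ₊₁ = (n − mₖ₊₁²)/dₖ, aₖ₊₁ = ⌊(a₀+mₖ₊₁)/dₖ₊₁⌋:
  k=1: m=30, d=10, a=6
  k=2: m=30, d=1, a=60
d=1 and a=2a₀=60 at k=2, so the next step gives (m, d) = (30, 10) again — its k=1 value — and the period has length 2.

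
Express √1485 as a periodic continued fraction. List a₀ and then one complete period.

a₀ = ⌊√1485⌋ = 38.
With m₀=0, d₀=1 and mₖ₊₁ = dₖaₖ − mₖ, dₖ₊₁ = (n − mₖ₊₁²)/dₖ, aₖ₊₁ = ⌊(a₀+mₖ₊₁)/dₖ₊₁⌋:
  k=1: m=38, d=41, a=1
  k=2: m=3, d=36, a=1
  k=3: m=33, d=11, a=6
  k=4: m=33, d=36, a=1
  k=5: m=3, d=41, a=1
  k=6: m=38, d=1, a=76
d=1 and a=2a₀=76 at k=6, so the next step gives (m, d) = (38, 41) again — its k=1 value — and the period has length 6.

[38; 1, 1, 6, 1, 1, 76]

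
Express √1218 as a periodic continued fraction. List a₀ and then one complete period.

a₀ = ⌊√1218⌋ = 34.
With m₀=0, d₀=1 and mₖ₊₁ = dₖaₖ − mₖ, dₖ₊₁ = (n − mₖ₊₁²)/dₖ, aₖ₊₁ = ⌊(a₀+mₖ₊₁)/dₖ₊₁⌋:
  k=1: m=34, d=62, a=1
  k=2: m=28, d=7, a=8
  k=3: m=28, d=62, a=1
  k=4: m=34, d=1, a=68
d=1 and a=2a₀=68 at k=4, so the next step gives (m, d) = (34, 62) again — its k=1 value — and the period has length 4.

[34; 1, 8, 1, 68]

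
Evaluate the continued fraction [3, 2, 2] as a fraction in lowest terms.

Fold from the inside: start with 2/1.
  2 + 1/2 = 5/2
  3 + 2/5 = 17/5

17/5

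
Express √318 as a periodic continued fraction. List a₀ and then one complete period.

a₀ = ⌊√318⌋ = 17.
With m₀=0, d₀=1 and mₖ₊₁ = dₖaₖ − mₖ, dₖ₊₁ = (n − mₖ₊₁²)/dₖ, aₖ₊₁ = ⌊(a₀+mₖ₊₁)/dₖ₊₁⌋:
  k=1: m=17, d=29, a=1
  k=2: m=12, d=6, a=4
  k=3: m=12, d=29, a=1
  k=4: m=17, d=1, a=34
d=1 and a=2a₀=34 at k=4, so the next step gives (m, d) = (17, 29) again — its k=1 value — and the period has length 4.

[17; 1, 4, 1, 34]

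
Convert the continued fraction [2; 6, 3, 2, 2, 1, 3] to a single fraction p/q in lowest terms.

1209/560

Fold from the inside: start with 3/1.
  1 + 1/3 = 4/3
  2 + 3/4 = 11/4
  2 + 4/11 = 26/11
  3 + 11/26 = 89/26
  6 + 26/89 = 560/89
  2 + 89/560 = 1209/560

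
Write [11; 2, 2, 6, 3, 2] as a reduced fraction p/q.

2669/234

Fold from the inside: start with 2/1.
  3 + 1/2 = 7/2
  6 + 2/7 = 44/7
  2 + 7/44 = 95/44
  2 + 44/95 = 234/95
  11 + 95/234 = 2669/234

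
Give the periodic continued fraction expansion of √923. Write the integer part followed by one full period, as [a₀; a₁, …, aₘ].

a₀ = ⌊√923⌋ = 30.

[30; 2, 1, 1, 1, 2, 60]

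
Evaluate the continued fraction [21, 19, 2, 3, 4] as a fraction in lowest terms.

12273/583

Fold from the inside: start with 4/1.
  3 + 1/4 = 13/4
  2 + 4/13 = 30/13
  19 + 13/30 = 583/30
  21 + 30/583 = 12273/583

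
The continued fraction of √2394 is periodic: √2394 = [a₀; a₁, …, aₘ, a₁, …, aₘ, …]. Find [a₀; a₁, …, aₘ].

a₀ = ⌊√2394⌋ = 48.
With m₀=0, d₀=1 and mₖ₊₁ = dₖaₖ − mₖ, dₖ₊₁ = (n − mₖ₊₁²)/dₖ, aₖ₊₁ = ⌊(a₀+mₖ₊₁)/dₖ₊₁⌋:
  k=1: m=48, d=90, a=1
  k=2: m=42, d=7, a=12
  k=3: m=42, d=90, a=1
  k=4: m=48, d=1, a=96
d=1 and a=2a₀=96 at k=4, so the next step gives (m, d) = (48, 90) again — its k=1 value — and the period has length 4.

[48; 1, 12, 1, 96]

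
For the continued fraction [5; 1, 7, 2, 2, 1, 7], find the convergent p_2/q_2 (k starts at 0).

Using pₖ = aₖpₖ₋₁ + pₖ₋₂, qₖ = aₖqₖ₋₁ + qₖ₋₂ (with p₋₁=1, p₋₂=0, q₋₁=0, q₋₂=1):
  k=0: a=5, p=5, q=1
  k=1: a=1, p=6, q=1
  k=2: a=7, p=47, q=8

47/8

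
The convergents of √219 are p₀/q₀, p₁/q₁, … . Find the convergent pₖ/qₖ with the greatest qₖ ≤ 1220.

√219 = [14; 1, 3, 1, 28, …] (period length 4).
Convergents:
  p_0/q_0 = 14/1
  p_1/q_1 = 15/1
  p_2/q_2 = 59/4
  p_3/q_3 = 74/5
  p_4/q_4 = 2131/144
  p_5/q_5 = 2205/149
  p_6/q_6 = 8746/591
  p_7/q_7 = 10951/740
  p_8/q_8 = 315374/21311
q_7 = 740 ≤ 1220 < 21311 = q_8, so the answer is 10951/740.

10951/740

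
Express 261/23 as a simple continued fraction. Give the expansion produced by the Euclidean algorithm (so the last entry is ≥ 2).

[11; 2, 1, 7]

261 = 11*23 + 8
23 = 2*8 + 7
8 = 1*7 + 1
7 = 7*1 + 0  (stop)
So 261/23 = [11; 2, 1, 7].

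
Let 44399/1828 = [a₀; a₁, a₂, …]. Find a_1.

44399 = 24·1828 + 527   →  a_0 = 24
1828 = 3·527 + 247   →  a_1 = 3

3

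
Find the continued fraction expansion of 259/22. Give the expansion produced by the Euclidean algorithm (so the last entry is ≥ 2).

259 = 11·22 + 17
22 = 1·17 + 5
17 = 3·5 + 2
5 = 2·2 + 1
2 = 2·1 + 0  (stop)
So 259/22 = [11; 1, 3, 2, 2].

[11; 1, 3, 2, 2]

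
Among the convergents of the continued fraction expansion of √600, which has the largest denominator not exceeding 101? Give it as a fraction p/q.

2376/97

√600 = [24; 2, 48, …] (period length 2).
Convergents:
  p_0/q_0 = 24/1
  p_1/q_1 = 49/2
  p_2/q_2 = 2376/97
  p_3/q_3 = 4801/196
q_2 = 97 ≤ 101 < 196 = q_3, so the answer is 2376/97.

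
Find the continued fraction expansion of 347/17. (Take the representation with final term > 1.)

347 = 20×17 + 7
17 = 2×7 + 3
7 = 2×3 + 1
3 = 3×1 + 0  (stop)
So 347/17 = [20; 2, 2, 3].

[20; 2, 2, 3]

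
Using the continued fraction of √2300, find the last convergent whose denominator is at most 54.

1151/24

√2300 = [47; 1, 22, 1, 94, …] (period length 4).
Convergents:
  p_0/q_0 = 47/1
  p_1/q_1 = 48/1
  p_2/q_2 = 1103/23
  p_3/q_3 = 1151/24
  p_4/q_4 = 109297/2279
q_3 = 24 ≤ 54 < 2279 = q_4, so the answer is 1151/24.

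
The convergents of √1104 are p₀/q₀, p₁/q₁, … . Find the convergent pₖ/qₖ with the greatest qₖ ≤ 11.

299/9

√1104 = [33; 4, 2, 2, 2, 4, 66, …] (period length 6).
Convergents:
  p_0/q_0 = 33/1
  p_1/q_1 = 133/4
  p_2/q_2 = 299/9
  p_3/q_3 = 731/22
q_2 = 9 ≤ 11 < 22 = q_3, so the answer is 299/9.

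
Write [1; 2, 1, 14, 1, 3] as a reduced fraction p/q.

Using pₖ = aₖpₖ₋₁ + pₖ₋₂ and qₖ = aₖqₖ₋₁ + qₖ₋₂:
  k=0: a=1, p=1, q=1
  k=1: a=2, p=3, q=2
  k=2: a=1, p=4, q=3
  k=3: a=14, p=59, q=44
  k=4: a=1, p=63, q=47
  k=5: a=3, p=248, q=185

248/185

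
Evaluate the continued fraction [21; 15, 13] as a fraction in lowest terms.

Fold from the inside: start with 13/1.
  15 + 1/13 = 196/13
  21 + 13/196 = 4129/196

4129/196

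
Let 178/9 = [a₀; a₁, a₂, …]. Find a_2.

178 = 19·9 + 7   →  a_0 = 19
9 = 1·7 + 2   →  a_1 = 1
7 = 3·2 + 1   →  a_2 = 3

3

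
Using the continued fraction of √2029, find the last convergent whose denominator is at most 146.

√2029 = [45; 22, 1, 1, 22, 90, …] (period length 5).
Convergents:
  p_0/q_0 = 45/1
  p_1/q_1 = 991/22
  p_2/q_2 = 1036/23
  p_3/q_3 = 2027/45
  p_4/q_4 = 45630/1013
q_3 = 45 ≤ 146 < 1013 = q_4, so the answer is 2027/45.

2027/45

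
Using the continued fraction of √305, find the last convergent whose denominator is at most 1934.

√305 = [17; 2, 6, 2, 34, …] (period length 4).
Convergents:
  p_0/q_0 = 17/1
  p_1/q_1 = 35/2
  p_2/q_2 = 227/13
  p_3/q_3 = 489/28
  p_4/q_4 = 16853/965
  p_5/q_5 = 34195/1958
q_4 = 965 ≤ 1934 < 1958 = q_5, so the answer is 16853/965.

16853/965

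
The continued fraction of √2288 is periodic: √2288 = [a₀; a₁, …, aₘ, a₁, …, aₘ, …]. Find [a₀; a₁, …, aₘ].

[47; 1, 4, 1, 94]

a₀ = ⌊√2288⌋ = 47.
With m₀=0, d₀=1 and mₖ₊₁ = dₖaₖ − mₖ, dₖ₊₁ = (n − mₖ₊₁²)/dₖ, aₖ₊₁ = ⌊(a₀+mₖ₊₁)/dₖ₊₁⌋:
  k=1: m=47, d=79, a=1
  k=2: m=32, d=16, a=4
  k=3: m=32, d=79, a=1
  k=4: m=47, d=1, a=94
d=1 and a=2a₀=94 at k=4, so the next step gives (m, d) = (47, 79) again — its k=1 value — and the period has length 4.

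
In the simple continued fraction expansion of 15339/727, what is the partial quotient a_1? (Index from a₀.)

15339 = 21·727 + 72   →  a_0 = 21
727 = 10·72 + 7   →  a_1 = 10

10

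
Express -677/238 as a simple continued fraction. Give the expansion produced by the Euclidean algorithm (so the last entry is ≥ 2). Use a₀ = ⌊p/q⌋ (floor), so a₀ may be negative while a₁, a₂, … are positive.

[-3; 6, 2, 3, 5]

-677 = -3*238 + 37
238 = 6*37 + 16
37 = 2*16 + 5
16 = 3*5 + 1
5 = 5*1 + 0  (stop)
So -677/238 = [-3; 6, 2, 3, 5].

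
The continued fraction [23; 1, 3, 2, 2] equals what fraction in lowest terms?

523/22

Fold from the inside: start with 2/1.
  2 + 1/2 = 5/2
  3 + 2/5 = 17/5
  1 + 5/17 = 22/17
  23 + 17/22 = 523/22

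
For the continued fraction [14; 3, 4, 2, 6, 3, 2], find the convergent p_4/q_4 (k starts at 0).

Using pₖ = aₖpₖ₋₁ + pₖ₋₂, qₖ = aₖqₖ₋₁ + qₖ₋₂ (with p₋₁=1, p₋₂=0, q₋₁=0, q₋₂=1):
  k=0: a=14, p=14, q=1
  k=1: a=3, p=43, q=3
  k=2: a=4, p=186, q=13
  k=3: a=2, p=415, q=29
  k=4: a=6, p=2676, q=187

2676/187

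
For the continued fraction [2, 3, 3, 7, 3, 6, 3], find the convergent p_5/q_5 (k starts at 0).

3330/1447

Using pₖ = aₖpₖ₋₁ + pₖ₋₂, qₖ = aₖqₖ₋₁ + qₖ₋₂ (with p₋₁=1, p₋₂=0, q₋₁=0, q₋₂=1):
  k=0: a=2, p=2, q=1
  k=1: a=3, p=7, q=3
  k=2: a=3, p=23, q=10
  k=3: a=7, p=168, q=73
  k=4: a=3, p=527, q=229
  k=5: a=6, p=3330, q=1447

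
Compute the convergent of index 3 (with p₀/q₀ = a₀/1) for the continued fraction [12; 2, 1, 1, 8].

62/5

Using pₖ = aₖpₖ₋₁ + pₖ₋₂, qₖ = aₖqₖ₋₁ + qₖ₋₂ (with p₋₁=1, p₋₂=0, q₋₁=0, q₋₂=1):
  k=0: a=12, p=12, q=1
  k=1: a=2, p=25, q=2
  k=2: a=1, p=37, q=3
  k=3: a=1, p=62, q=5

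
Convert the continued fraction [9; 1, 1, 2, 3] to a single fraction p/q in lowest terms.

163/17

Fold from the inside: start with 3/1.
  2 + 1/3 = 7/3
  1 + 3/7 = 10/7
  1 + 7/10 = 17/10
  9 + 10/17 = 163/17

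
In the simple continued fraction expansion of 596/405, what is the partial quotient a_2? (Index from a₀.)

8

596 = 1·405 + 191   →  a_0 = 1
405 = 2·191 + 23   →  a_1 = 2
191 = 8·23 + 7   →  a_2 = 8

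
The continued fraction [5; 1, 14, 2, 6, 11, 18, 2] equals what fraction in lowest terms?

494745/83356

Fold from the inside: start with 2/1.
  18 + 1/2 = 37/2
  11 + 2/37 = 409/37
  6 + 37/409 = 2491/409
  2 + 409/2491 = 5391/2491
  14 + 2491/5391 = 77965/5391
  1 + 5391/77965 = 83356/77965
  5 + 77965/83356 = 494745/83356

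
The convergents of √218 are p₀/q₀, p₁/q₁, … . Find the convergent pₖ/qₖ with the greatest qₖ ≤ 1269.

7471/506

√218 = [14; 1, 3, 3, 1, 28, …] (period length 5).
Convergents:
  p_0/q_0 = 14/1
  p_1/q_1 = 15/1
  p_2/q_2 = 59/4
  p_3/q_3 = 192/13
  p_4/q_4 = 251/17
  p_5/q_5 = 7220/489
  p_6/q_6 = 7471/506
  p_7/q_7 = 29633/2007
q_6 = 506 ≤ 1269 < 2007 = q_7, so the answer is 7471/506.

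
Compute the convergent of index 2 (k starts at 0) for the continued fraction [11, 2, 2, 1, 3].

57/5

Using pₖ = aₖpₖ₋₁ + pₖ₋₂, qₖ = aₖqₖ₋₁ + qₖ₋₂ (with p₋₁=1, p₋₂=0, q₋₁=0, q₋₂=1):
  k=0: a=11, p=11, q=1
  k=1: a=2, p=23, q=2
  k=2: a=2, p=57, q=5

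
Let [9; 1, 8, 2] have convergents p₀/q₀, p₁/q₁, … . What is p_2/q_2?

Using pₖ = aₖpₖ₋₁ + pₖ₋₂, qₖ = aₖqₖ₋₁ + qₖ₋₂ (with p₋₁=1, p₋₂=0, q₋₁=0, q₋₂=1):
  k=0: a=9, p=9, q=1
  k=1: a=1, p=10, q=1
  k=2: a=8, p=89, q=9

89/9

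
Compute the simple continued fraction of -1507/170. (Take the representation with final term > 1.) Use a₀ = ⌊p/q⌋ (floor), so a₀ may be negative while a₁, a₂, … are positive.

[-9; 7, 2, 1, 1, 4]

-1507 = -9×170 + 23
170 = 7×23 + 9
23 = 2×9 + 5
9 = 1×5 + 4
5 = 1×4 + 1
4 = 4×1 + 0  (stop)
So -1507/170 = [-9; 7, 2, 1, 1, 4].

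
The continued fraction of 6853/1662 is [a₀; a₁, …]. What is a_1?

8

6853 = 4·1662 + 205   →  a_0 = 4
1662 = 8·205 + 22   →  a_1 = 8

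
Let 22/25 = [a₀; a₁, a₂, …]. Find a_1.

1

22 = 0·25 + 22   →  a_0 = 0
25 = 1·22 + 3   →  a_1 = 1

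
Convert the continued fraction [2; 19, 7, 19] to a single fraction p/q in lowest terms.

Fold from the inside: start with 19/1.
  7 + 1/19 = 134/19
  19 + 19/134 = 2565/134
  2 + 134/2565 = 5264/2565

5264/2565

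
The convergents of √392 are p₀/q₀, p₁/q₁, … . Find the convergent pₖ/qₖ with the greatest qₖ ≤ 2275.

19601/990

√392 = [19; 1, 3, 1, 38, …] (period length 4).
Convergents:
  p_0/q_0 = 19/1
  p_1/q_1 = 20/1
  p_2/q_2 = 79/4
  p_3/q_3 = 99/5
  p_4/q_4 = 3841/194
  p_5/q_5 = 3940/199
  p_6/q_6 = 15661/791
  p_7/q_7 = 19601/990
  p_8/q_8 = 760499/38411
q_7 = 990 ≤ 2275 < 38411 = q_8, so the answer is 19601/990.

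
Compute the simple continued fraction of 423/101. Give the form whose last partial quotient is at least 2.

[4; 5, 3, 6]

423 = 4·101 + 19
101 = 5·19 + 6
19 = 3·6 + 1
6 = 6·1 + 0  (stop)
So 423/101 = [4; 5, 3, 6].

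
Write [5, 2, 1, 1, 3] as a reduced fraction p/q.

Using pₖ = aₖpₖ₋₁ + pₖ₋₂ and qₖ = aₖqₖ₋₁ + qₖ₋₂:
  k=0: a=5, p=5, q=1
  k=1: a=2, p=11, q=2
  k=2: a=1, p=16, q=3
  k=3: a=1, p=27, q=5
  k=4: a=3, p=97, q=18

97/18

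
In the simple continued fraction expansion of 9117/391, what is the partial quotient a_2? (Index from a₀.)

9117 = 23·391 + 124   →  a_0 = 23
391 = 3·124 + 19   →  a_1 = 3
124 = 6·19 + 10   →  a_2 = 6

6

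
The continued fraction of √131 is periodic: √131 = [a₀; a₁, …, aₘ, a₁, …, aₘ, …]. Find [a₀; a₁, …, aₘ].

[11; 2, 4, 11, 4, 2, 22]

a₀ = ⌊√131⌋ = 11.
With m₀=0, d₀=1 and mₖ₊₁ = dₖaₖ − mₖ, dₖ₊₁ = (n − mₖ₊₁²)/dₖ, aₖ₊₁ = ⌊(a₀+mₖ₊₁)/dₖ₊₁⌋:
  k=1: m=11, d=10, a=2
  k=2: m=9, d=5, a=4
  k=3: m=11, d=2, a=11
  k=4: m=11, d=5, a=4
  k=5: m=9, d=10, a=2
  k=6: m=11, d=1, a=22
d=1 and a=2a₀=22 at k=6, so the next step gives (m, d) = (11, 10) again — its k=1 value — and the period has length 6.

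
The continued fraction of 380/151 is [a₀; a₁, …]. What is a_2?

380 = 2·151 + 78   →  a_0 = 2
151 = 1·78 + 73   →  a_1 = 1
78 = 1·73 + 5   →  a_2 = 1

1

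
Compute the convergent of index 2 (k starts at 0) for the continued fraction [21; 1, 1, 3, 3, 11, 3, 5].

43/2

Using pₖ = aₖpₖ₋₁ + pₖ₋₂, qₖ = aₖqₖ₋₁ + qₖ₋₂ (with p₋₁=1, p₋₂=0, q₋₁=0, q₋₂=1):
  k=0: a=21, p=21, q=1
  k=1: a=1, p=22, q=1
  k=2: a=1, p=43, q=2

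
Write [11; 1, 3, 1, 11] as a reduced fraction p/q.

Using pₖ = aₖpₖ₋₁ + pₖ₋₂ and qₖ = aₖqₖ₋₁ + qₖ₋₂:
  k=0: a=11, p=11, q=1
  k=1: a=1, p=12, q=1
  k=2: a=3, p=47, q=4
  k=3: a=1, p=59, q=5
  k=4: a=11, p=696, q=59

696/59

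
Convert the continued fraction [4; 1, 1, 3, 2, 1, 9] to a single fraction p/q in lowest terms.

Fold from the inside: start with 9/1.
  1 + 1/9 = 10/9
  2 + 9/10 = 29/10
  3 + 10/29 = 97/29
  1 + 29/97 = 126/97
  1 + 97/126 = 223/126
  4 + 126/223 = 1018/223

1018/223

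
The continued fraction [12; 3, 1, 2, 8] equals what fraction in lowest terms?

Fold from the inside: start with 8/1.
  2 + 1/8 = 17/8
  1 + 8/17 = 25/17
  3 + 17/25 = 92/25
  12 + 25/92 = 1129/92

1129/92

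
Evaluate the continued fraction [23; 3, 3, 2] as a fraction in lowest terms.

536/23

Using pₖ = aₖpₖ₋₁ + pₖ₋₂ and qₖ = aₖqₖ₋₁ + qₖ₋₂:
  k=0: a=23, p=23, q=1
  k=1: a=3, p=70, q=3
  k=2: a=3, p=233, q=10
  k=3: a=2, p=536, q=23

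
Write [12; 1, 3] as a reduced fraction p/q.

51/4

Fold from the inside: start with 3/1.
  1 + 1/3 = 4/3
  12 + 3/4 = 51/4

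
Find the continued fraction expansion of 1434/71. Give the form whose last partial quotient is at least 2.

[20; 5, 14]

1434 = 20×71 + 14
71 = 5×14 + 1
14 = 14×1 + 0  (stop)
So 1434/71 = [20; 5, 14].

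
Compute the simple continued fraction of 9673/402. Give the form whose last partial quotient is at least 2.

[24; 16, 12, 2]

9673 = 24·402 + 25
402 = 16·25 + 2
25 = 12·2 + 1
2 = 2·1 + 0  (stop)
So 9673/402 = [24; 16, 12, 2].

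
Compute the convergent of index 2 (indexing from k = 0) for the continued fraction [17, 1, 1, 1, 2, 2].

35/2

Using pₖ = aₖpₖ₋₁ + pₖ₋₂, qₖ = aₖqₖ₋₁ + qₖ₋₂ (with p₋₁=1, p₋₂=0, q₋₁=0, q₋₂=1):
  k=0: a=17, p=17, q=1
  k=1: a=1, p=18, q=1
  k=2: a=1, p=35, q=2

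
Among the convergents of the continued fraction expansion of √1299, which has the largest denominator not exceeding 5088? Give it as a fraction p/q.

√1299 = [36; 24, 72, …] (period length 2).
Convergents:
  p_0/q_0 = 36/1
  p_1/q_1 = 865/24
  p_2/q_2 = 62316/1729
  p_3/q_3 = 1496449/41520
q_2 = 1729 ≤ 5088 < 41520 = q_3, so the answer is 62316/1729.

62316/1729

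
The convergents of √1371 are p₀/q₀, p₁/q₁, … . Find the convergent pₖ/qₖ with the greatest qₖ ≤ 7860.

101417/2739

√1371 = [37; 37, 74, …] (period length 2).
Convergents:
  p_0/q_0 = 37/1
  p_1/q_1 = 1370/37
  p_2/q_2 = 101417/2739
  p_3/q_3 = 3753799/101380
q_2 = 2739 ≤ 7860 < 101380 = q_3, so the answer is 101417/2739.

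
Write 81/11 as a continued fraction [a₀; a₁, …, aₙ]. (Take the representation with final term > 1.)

81 = 7*11 + 4
11 = 2*4 + 3
4 = 1*3 + 1
3 = 3*1 + 0  (stop)
So 81/11 = [7; 2, 1, 3].

[7; 2, 1, 3]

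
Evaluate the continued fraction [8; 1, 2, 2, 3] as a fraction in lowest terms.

Fold from the inside: start with 3/1.
  2 + 1/3 = 7/3
  2 + 3/7 = 17/7
  1 + 7/17 = 24/17
  8 + 17/24 = 209/24

209/24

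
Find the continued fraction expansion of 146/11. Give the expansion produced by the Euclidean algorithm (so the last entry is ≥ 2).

[13; 3, 1, 2]

146 = 13×11 + 3
11 = 3×3 + 2
3 = 1×2 + 1
2 = 2×1 + 0  (stop)
So 146/11 = [13; 3, 1, 2].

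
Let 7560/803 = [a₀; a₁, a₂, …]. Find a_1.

7560 = 9·803 + 333   →  a_0 = 9
803 = 2·333 + 137   →  a_1 = 2

2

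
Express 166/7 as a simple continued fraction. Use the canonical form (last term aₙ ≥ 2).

166 = 23·7 + 5
7 = 1·5 + 2
5 = 2·2 + 1
2 = 2·1 + 0  (stop)
So 166/7 = [23; 1, 2, 2].

[23; 1, 2, 2]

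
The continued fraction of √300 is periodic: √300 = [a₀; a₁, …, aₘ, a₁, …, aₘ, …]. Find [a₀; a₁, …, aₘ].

a₀ = ⌊√300⌋ = 17.
With m₀=0, d₀=1 and mₖ₊₁ = dₖaₖ − mₖ, dₖ₊₁ = (n − mₖ₊₁²)/dₖ, aₖ₊₁ = ⌊(a₀+mₖ₊₁)/dₖ₊₁⌋:
  k=1: m=17, d=11, a=3
  k=2: m=16, d=4, a=8
  k=3: m=16, d=11, a=3
  k=4: m=17, d=1, a=34
d=1 and a=2a₀=34 at k=4, so the next step gives (m, d) = (17, 11) again — its k=1 value — and the period has length 4.

[17; 3, 8, 3, 34]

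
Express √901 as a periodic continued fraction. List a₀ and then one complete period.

[30; 60]

a₀ = ⌊√901⌋ = 30.
With m₀=0, d₀=1 and mₖ₊₁ = dₖaₖ − mₖ, dₖ₊₁ = (n − mₖ₊₁²)/dₖ, aₖ₊₁ = ⌊(a₀+mₖ₊₁)/dₖ₊₁⌋:
  k=1: m=30, d=1, a=60
d=1 and a=2a₀=60 at k=1, so the next step gives (m, d) = (30, 1) again — its k=1 value — and the period has length 1.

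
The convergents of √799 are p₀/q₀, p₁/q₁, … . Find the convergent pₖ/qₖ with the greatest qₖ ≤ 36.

√799 = [28; 3, 1, 3, 56, …] (period length 4).
Convergents:
  p_0/q_0 = 28/1
  p_1/q_1 = 85/3
  p_2/q_2 = 113/4
  p_3/q_3 = 424/15
  p_4/q_4 = 23857/844
q_3 = 15 ≤ 36 < 844 = q_4, so the answer is 424/15.

424/15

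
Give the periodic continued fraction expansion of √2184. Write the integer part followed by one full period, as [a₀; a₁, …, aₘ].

[46; 1, 2, 1, 2, 1, 92]

a₀ = ⌊√2184⌋ = 46.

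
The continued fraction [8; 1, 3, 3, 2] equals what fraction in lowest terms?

263/30

Using pₖ = aₖpₖ₋₁ + pₖ₋₂ and qₖ = aₖqₖ₋₁ + qₖ₋₂:
  k=0: a=8, p=8, q=1
  k=1: a=1, p=9, q=1
  k=2: a=3, p=35, q=4
  k=3: a=3, p=114, q=13
  k=4: a=2, p=263, q=30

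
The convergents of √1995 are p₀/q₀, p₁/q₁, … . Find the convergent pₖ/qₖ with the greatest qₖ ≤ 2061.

√1995 = [44; 1, 1, 1, 88, …] (period length 4).
Convergents:
  p_0/q_0 = 44/1
  p_1/q_1 = 45/1
  p_2/q_2 = 89/2
  p_3/q_3 = 134/3
  p_4/q_4 = 11881/266
  p_5/q_5 = 12015/269
  p_6/q_6 = 23896/535
  p_7/q_7 = 35911/804
  p_8/q_8 = 3184064/71287
q_7 = 804 ≤ 2061 < 71287 = q_8, so the answer is 35911/804.

35911/804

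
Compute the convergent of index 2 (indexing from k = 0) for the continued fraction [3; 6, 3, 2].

60/19

Using pₖ = aₖpₖ₋₁ + pₖ₋₂, qₖ = aₖqₖ₋₁ + qₖ₋₂ (with p₋₁=1, p₋₂=0, q₋₁=0, q₋₂=1):
  k=0: a=3, p=3, q=1
  k=1: a=6, p=19, q=6
  k=2: a=3, p=60, q=19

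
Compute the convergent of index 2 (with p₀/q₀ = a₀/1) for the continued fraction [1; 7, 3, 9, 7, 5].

25/22

Using pₖ = aₖpₖ₋₁ + pₖ₋₂, qₖ = aₖqₖ₋₁ + qₖ₋₂ (with p₋₁=1, p₋₂=0, q₋₁=0, q₋₂=1):
  k=0: a=1, p=1, q=1
  k=1: a=7, p=8, q=7
  k=2: a=3, p=25, q=22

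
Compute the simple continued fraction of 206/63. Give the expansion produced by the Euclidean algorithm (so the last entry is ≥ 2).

206 = 3×63 + 17
63 = 3×17 + 12
17 = 1×12 + 5
12 = 2×5 + 2
5 = 2×2 + 1
2 = 2×1 + 0  (stop)
So 206/63 = [3; 3, 1, 2, 2, 2].

[3; 3, 1, 2, 2, 2]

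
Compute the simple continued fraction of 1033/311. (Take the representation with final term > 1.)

[3; 3, 9, 11]

1033 = 3×311 + 100
311 = 3×100 + 11
100 = 9×11 + 1
11 = 11×1 + 0  (stop)
So 1033/311 = [3; 3, 9, 11].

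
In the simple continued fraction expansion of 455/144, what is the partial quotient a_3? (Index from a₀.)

1

455 = 3·144 + 23   →  a_0 = 3
144 = 6·23 + 6   →  a_1 = 6
23 = 3·6 + 5   →  a_2 = 3
6 = 1·5 + 1   →  a_3 = 1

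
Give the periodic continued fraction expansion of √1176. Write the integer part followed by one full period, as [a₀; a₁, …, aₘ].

a₀ = ⌊√1176⌋ = 34.
With m₀=0, d₀=1 and mₖ₊₁ = dₖaₖ − mₖ, dₖ₊₁ = (n − mₖ₊₁²)/dₖ, aₖ₊₁ = ⌊(a₀+mₖ₊₁)/dₖ₊₁⌋:
  k=1: m=34, d=20, a=3
  k=2: m=26, d=25, a=2
  k=3: m=24, d=24, a=2
  k=4: m=24, d=25, a=2
  k=5: m=26, d=20, a=3
  k=6: m=34, d=1, a=68
d=1 and a=2a₀=68 at k=6, so the next step gives (m, d) = (34, 20) again — its k=1 value — and the period has length 6.

[34; 3, 2, 2, 2, 3, 68]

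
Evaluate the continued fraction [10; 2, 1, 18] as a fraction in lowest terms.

Using pₖ = aₖpₖ₋₁ + pₖ₋₂ and qₖ = aₖqₖ₋₁ + qₖ₋₂:
  k=0: a=10, p=10, q=1
  k=1: a=2, p=21, q=2
  k=2: a=1, p=31, q=3
  k=3: a=18, p=579, q=56

579/56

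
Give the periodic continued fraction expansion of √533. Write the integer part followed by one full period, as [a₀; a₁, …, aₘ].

a₀ = ⌊√533⌋ = 23.
With m₀=0, d₀=1 and mₖ₊₁ = dₖaₖ − mₖ, dₖ₊₁ = (n − mₖ₊₁²)/dₖ, aₖ₊₁ = ⌊(a₀+mₖ₊₁)/dₖ₊₁⌋:
  k=1: m=23, d=4, a=11
  k=2: m=21, d=23, a=1
  k=3: m=2, d=23, a=1
  k=4: m=21, d=4, a=11
  k=5: m=23, d=1, a=46
d=1 and a=2a₀=46 at k=5, so the next step gives (m, d) = (23, 4) again — its k=1 value — and the period has length 5.

[23; 11, 1, 1, 11, 46]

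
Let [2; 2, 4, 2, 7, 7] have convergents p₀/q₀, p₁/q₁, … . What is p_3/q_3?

49/20

Using pₖ = aₖpₖ₋₁ + pₖ₋₂, qₖ = aₖqₖ₋₁ + qₖ₋₂ (with p₋₁=1, p₋₂=0, q₋₁=0, q₋₂=1):
  k=0: a=2, p=2, q=1
  k=1: a=2, p=5, q=2
  k=2: a=4, p=22, q=9
  k=3: a=2, p=49, q=20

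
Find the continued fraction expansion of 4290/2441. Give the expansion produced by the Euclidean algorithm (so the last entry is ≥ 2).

4290 = 1×2441 + 1849
2441 = 1×1849 + 592
1849 = 3×592 + 73
592 = 8×73 + 8
73 = 9×8 + 1
8 = 8×1 + 0  (stop)
So 4290/2441 = [1; 1, 3, 8, 9, 8].

[1; 1, 3, 8, 9, 8]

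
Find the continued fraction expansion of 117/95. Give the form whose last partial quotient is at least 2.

117 = 1*95 + 22
95 = 4*22 + 7
22 = 3*7 + 1
7 = 7*1 + 0  (stop)
So 117/95 = [1; 4, 3, 7].

[1; 4, 3, 7]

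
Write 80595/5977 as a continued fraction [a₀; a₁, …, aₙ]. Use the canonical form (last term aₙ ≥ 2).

[13; 2, 15, 3, 4, 1, 11]

80595 = 13*5977 + 2894
5977 = 2*2894 + 189
2894 = 15*189 + 59
189 = 3*59 + 12
59 = 4*12 + 11
12 = 1*11 + 1
11 = 11*1 + 0  (stop)
So 80595/5977 = [13; 2, 15, 3, 4, 1, 11].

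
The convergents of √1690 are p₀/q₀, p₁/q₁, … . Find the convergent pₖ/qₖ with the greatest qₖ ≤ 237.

√1690 = [41; 9, 8, 9, 82, …] (period length 4).
Convergents:
  p_0/q_0 = 41/1
  p_1/q_1 = 370/9
  p_2/q_2 = 3001/73
  p_3/q_3 = 27379/666
q_2 = 73 ≤ 237 < 666 = q_3, so the answer is 3001/73.

3001/73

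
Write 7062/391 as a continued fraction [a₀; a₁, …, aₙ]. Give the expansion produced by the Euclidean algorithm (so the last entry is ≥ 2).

[18; 16, 3, 2, 3]

7062 = 18·391 + 24
391 = 16·24 + 7
24 = 3·7 + 3
7 = 2·3 + 1
3 = 3·1 + 0  (stop)
So 7062/391 = [18; 16, 3, 2, 3].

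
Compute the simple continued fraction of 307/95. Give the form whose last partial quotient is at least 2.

[3; 4, 3, 7]

307 = 3×95 + 22
95 = 4×22 + 7
22 = 3×7 + 1
7 = 7×1 + 0  (stop)
So 307/95 = [3; 4, 3, 7].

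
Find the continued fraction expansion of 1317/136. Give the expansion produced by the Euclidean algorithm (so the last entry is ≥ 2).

[9; 1, 2, 6, 7]

1317 = 9×136 + 93
136 = 1×93 + 43
93 = 2×43 + 7
43 = 6×7 + 1
7 = 7×1 + 0  (stop)
So 1317/136 = [9; 1, 2, 6, 7].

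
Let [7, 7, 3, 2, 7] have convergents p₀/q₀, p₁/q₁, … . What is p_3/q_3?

Using pₖ = aₖpₖ₋₁ + pₖ₋₂, qₖ = aₖqₖ₋₁ + qₖ₋₂ (with p₋₁=1, p₋₂=0, q₋₁=0, q₋₂=1):
  k=0: a=7, p=7, q=1
  k=1: a=7, p=50, q=7
  k=2: a=3, p=157, q=22
  k=3: a=2, p=364, q=51

364/51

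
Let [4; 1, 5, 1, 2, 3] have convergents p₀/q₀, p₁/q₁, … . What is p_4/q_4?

Using pₖ = aₖpₖ₋₁ + pₖ₋₂, qₖ = aₖqₖ₋₁ + qₖ₋₂ (with p₋₁=1, p₋₂=0, q₋₁=0, q₋₂=1):
  k=0: a=4, p=4, q=1
  k=1: a=1, p=5, q=1
  k=2: a=5, p=29, q=6
  k=3: a=1, p=34, q=7
  k=4: a=2, p=97, q=20

97/20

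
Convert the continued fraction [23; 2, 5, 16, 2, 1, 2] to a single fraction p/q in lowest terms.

Using pₖ = aₖpₖ₋₁ + pₖ₋₂ and qₖ = aₖqₖ₋₁ + qₖ₋₂:
  k=0: a=23, p=23, q=1
  k=1: a=2, p=47, q=2
  k=2: a=5, p=258, q=11
  k=3: a=16, p=4175, q=178
  k=4: a=2, p=8608, q=367
  k=5: a=1, p=12783, q=545
  k=6: a=2, p=34174, q=1457

34174/1457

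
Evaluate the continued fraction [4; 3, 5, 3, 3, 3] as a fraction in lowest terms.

2407/558

Using pₖ = aₖpₖ₋₁ + pₖ₋₂ and qₖ = aₖqₖ₋₁ + qₖ₋₂:
  k=0: a=4, p=4, q=1
  k=1: a=3, p=13, q=3
  k=2: a=5, p=69, q=16
  k=3: a=3, p=220, q=51
  k=4: a=3, p=729, q=169
  k=5: a=3, p=2407, q=558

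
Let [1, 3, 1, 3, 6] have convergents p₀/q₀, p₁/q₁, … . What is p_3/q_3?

Using pₖ = aₖpₖ₋₁ + pₖ₋₂, qₖ = aₖqₖ₋₁ + qₖ₋₂ (with p₋₁=1, p₋₂=0, q₋₁=0, q₋₂=1):
  k=0: a=1, p=1, q=1
  k=1: a=3, p=4, q=3
  k=2: a=1, p=5, q=4
  k=3: a=3, p=19, q=15

19/15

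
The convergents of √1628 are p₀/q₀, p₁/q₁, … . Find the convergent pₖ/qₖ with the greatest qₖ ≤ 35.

928/23

√1628 = [40; 2, 1, 6, 1, 2, 80, …] (period length 6).
Convergents:
  p_0/q_0 = 40/1
  p_1/q_1 = 81/2
  p_2/q_2 = 121/3
  p_3/q_3 = 807/20
  p_4/q_4 = 928/23
  p_5/q_5 = 2663/66
q_4 = 23 ≤ 35 < 66 = q_5, so the answer is 928/23.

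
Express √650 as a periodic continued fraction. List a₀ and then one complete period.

[25; 2, 50]

a₀ = ⌊√650⌋ = 25.
With m₀=0, d₀=1 and mₖ₊₁ = dₖaₖ − mₖ, dₖ₊₁ = (n − mₖ₊₁²)/dₖ, aₖ₊₁ = ⌊(a₀+mₖ₊₁)/dₖ₊₁⌋:
  k=1: m=25, d=25, a=2
  k=2: m=25, d=1, a=50
d=1 and a=2a₀=50 at k=2, so the next step gives (m, d) = (25, 25) again — its k=1 value — and the period has length 2.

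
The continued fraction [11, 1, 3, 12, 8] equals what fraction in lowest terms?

Fold from the inside: start with 8/1.
  12 + 1/8 = 97/8
  3 + 8/97 = 299/97
  1 + 97/299 = 396/299
  11 + 299/396 = 4655/396

4655/396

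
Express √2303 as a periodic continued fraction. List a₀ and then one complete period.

a₀ = ⌊√2303⌋ = 47.
With m₀=0, d₀=1 and mₖ₊₁ = dₖaₖ − mₖ, dₖ₊₁ = (n − mₖ₊₁²)/dₖ, aₖ₊₁ = ⌊(a₀+mₖ₊₁)/dₖ₊₁⌋:
  k=1: m=47, d=94, a=1
  k=2: m=47, d=1, a=94
d=1 and a=2a₀=94 at k=2, so the next step gives (m, d) = (47, 94) again — its k=1 value — and the period has length 2.

[47; 1, 94]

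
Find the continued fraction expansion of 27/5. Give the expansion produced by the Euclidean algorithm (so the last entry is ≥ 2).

[5; 2, 2]

27 = 5·5 + 2
5 = 2·2 + 1
2 = 2·1 + 0  (stop)
So 27/5 = [5; 2, 2].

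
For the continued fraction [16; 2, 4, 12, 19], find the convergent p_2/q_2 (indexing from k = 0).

Using pₖ = aₖpₖ₋₁ + pₖ₋₂, qₖ = aₖqₖ₋₁ + qₖ₋₂ (with p₋₁=1, p₋₂=0, q₋₁=0, q₋₂=1):
  k=0: a=16, p=16, q=1
  k=1: a=2, p=33, q=2
  k=2: a=4, p=148, q=9

148/9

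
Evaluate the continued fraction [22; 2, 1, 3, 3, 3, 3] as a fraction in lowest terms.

Using pₖ = aₖpₖ₋₁ + pₖ₋₂ and qₖ = aₖqₖ₋₁ + qₖ₋₂:
  k=0: a=22, p=22, q=1
  k=1: a=2, p=45, q=2
  k=2: a=1, p=67, q=3
  k=3: a=3, p=246, q=11
  k=4: a=3, p=805, q=36
  k=5: a=3, p=2661, q=119
  k=6: a=3, p=8788, q=393

8788/393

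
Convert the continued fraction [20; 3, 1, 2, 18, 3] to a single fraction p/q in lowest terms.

12508/617

Fold from the inside: start with 3/1.
  18 + 1/3 = 55/3
  2 + 3/55 = 113/55
  1 + 55/113 = 168/113
  3 + 113/168 = 617/168
  20 + 168/617 = 12508/617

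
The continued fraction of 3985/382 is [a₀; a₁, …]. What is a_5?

3

3985 = 10·382 + 165   →  a_0 = 10
382 = 2·165 + 52   →  a_1 = 2
165 = 3·52 + 9   →  a_2 = 3
52 = 5·9 + 7   →  a_3 = 5
9 = 1·7 + 2   →  a_4 = 1
7 = 3·2 + 1   →  a_5 = 3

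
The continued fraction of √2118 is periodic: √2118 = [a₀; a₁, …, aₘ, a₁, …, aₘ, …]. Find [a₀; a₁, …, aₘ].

[46; 46, 92]

a₀ = ⌊√2118⌋ = 46.
With m₀=0, d₀=1 and mₖ₊₁ = dₖaₖ − mₖ, dₖ₊₁ = (n − mₖ₊₁²)/dₖ, aₖ₊₁ = ⌊(a₀+mₖ₊₁)/dₖ₊₁⌋:
  k=1: m=46, d=2, a=46
  k=2: m=46, d=1, a=92
d=1 and a=2a₀=92 at k=2, so the next step gives (m, d) = (46, 2) again — its k=1 value — and the period has length 2.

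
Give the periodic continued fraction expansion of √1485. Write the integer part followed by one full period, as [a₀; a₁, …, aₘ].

[38; 1, 1, 6, 1, 1, 76]

a₀ = ⌊√1485⌋ = 38.
With m₀=0, d₀=1 and mₖ₊₁ = dₖaₖ − mₖ, dₖ₊₁ = (n − mₖ₊₁²)/dₖ, aₖ₊₁ = ⌊(a₀+mₖ₊₁)/dₖ₊₁⌋:
  k=1: m=38, d=41, a=1
  k=2: m=3, d=36, a=1
  k=3: m=33, d=11, a=6
  k=4: m=33, d=36, a=1
  k=5: m=3, d=41, a=1
  k=6: m=38, d=1, a=76
d=1 and a=2a₀=76 at k=6, so the next step gives (m, d) = (38, 41) again — its k=1 value — and the period has length 6.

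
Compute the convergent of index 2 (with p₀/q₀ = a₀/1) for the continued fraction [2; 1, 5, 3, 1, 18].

17/6

Using pₖ = aₖpₖ₋₁ + pₖ₋₂, qₖ = aₖqₖ₋₁ + qₖ₋₂ (with p₋₁=1, p₋₂=0, q₋₁=0, q₋₂=1):
  k=0: a=2, p=2, q=1
  k=1: a=1, p=3, q=1
  k=2: a=5, p=17, q=6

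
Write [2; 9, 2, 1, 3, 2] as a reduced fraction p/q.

493/234

Using pₖ = aₖpₖ₋₁ + pₖ₋₂ and qₖ = aₖqₖ₋₁ + qₖ₋₂:
  k=0: a=2, p=2, q=1
  k=1: a=9, p=19, q=9
  k=2: a=2, p=40, q=19
  k=3: a=1, p=59, q=28
  k=4: a=3, p=217, q=103
  k=5: a=2, p=493, q=234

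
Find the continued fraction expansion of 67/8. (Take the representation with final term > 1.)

67 = 8×8 + 3
8 = 2×3 + 2
3 = 1×2 + 1
2 = 2×1 + 0  (stop)
So 67/8 = [8; 2, 1, 2].

[8; 2, 1, 2]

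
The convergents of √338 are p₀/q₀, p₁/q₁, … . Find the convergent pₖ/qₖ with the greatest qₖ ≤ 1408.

17631/959

√338 = [18; 2, 1, 1, 2, 36, …] (period length 5).
Convergents:
  p_0/q_0 = 18/1
  p_1/q_1 = 37/2
  p_2/q_2 = 55/3
  p_3/q_3 = 92/5
  p_4/q_4 = 239/13
  p_5/q_5 = 8696/473
  p_6/q_6 = 17631/959
  p_7/q_7 = 26327/1432
q_6 = 959 ≤ 1408 < 1432 = q_7, so the answer is 17631/959.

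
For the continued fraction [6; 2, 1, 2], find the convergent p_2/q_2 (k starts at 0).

19/3

Using pₖ = aₖpₖ₋₁ + pₖ₋₂, qₖ = aₖqₖ₋₁ + qₖ₋₂ (with p₋₁=1, p₋₂=0, q₋₁=0, q₋₂=1):
  k=0: a=6, p=6, q=1
  k=1: a=2, p=13, q=2
  k=2: a=1, p=19, q=3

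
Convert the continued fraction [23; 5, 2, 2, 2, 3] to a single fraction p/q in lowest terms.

Using pₖ = aₖpₖ₋₁ + pₖ₋₂ and qₖ = aₖqₖ₋₁ + qₖ₋₂:
  k=0: a=23, p=23, q=1
  k=1: a=5, p=116, q=5
  k=2: a=2, p=255, q=11
  k=3: a=2, p=626, q=27
  k=4: a=2, p=1507, q=65
  k=5: a=3, p=5147, q=222

5147/222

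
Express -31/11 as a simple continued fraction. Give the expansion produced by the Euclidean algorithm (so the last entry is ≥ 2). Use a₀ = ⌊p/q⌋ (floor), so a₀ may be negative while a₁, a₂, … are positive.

[-3; 5, 2]

-31 = -3×11 + 2
11 = 5×2 + 1
2 = 2×1 + 0  (stop)
So -31/11 = [-3; 5, 2].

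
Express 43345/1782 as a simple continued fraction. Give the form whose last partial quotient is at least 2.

[24; 3, 11, 3, 5, 3]

43345 = 24·1782 + 577
1782 = 3·577 + 51
577 = 11·51 + 16
51 = 3·16 + 3
16 = 5·3 + 1
3 = 3·1 + 0  (stop)
So 43345/1782 = [24; 3, 11, 3, 5, 3].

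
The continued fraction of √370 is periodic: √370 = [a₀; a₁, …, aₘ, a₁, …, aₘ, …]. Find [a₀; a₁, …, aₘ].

[19; 4, 4, 38]

a₀ = ⌊√370⌋ = 19.
With m₀=0, d₀=1 and mₖ₊₁ = dₖaₖ − mₖ, dₖ₊₁ = (n − mₖ₊₁²)/dₖ, aₖ₊₁ = ⌊(a₀+mₖ₊₁)/dₖ₊₁⌋:
  k=1: m=19, d=9, a=4
  k=2: m=17, d=9, a=4
  k=3: m=19, d=1, a=38
d=1 and a=2a₀=38 at k=3, so the next step gives (m, d) = (19, 9) again — its k=1 value — and the period has length 3.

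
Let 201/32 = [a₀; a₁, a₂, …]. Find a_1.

3

201 = 6·32 + 9   →  a_0 = 6
32 = 3·9 + 5   →  a_1 = 3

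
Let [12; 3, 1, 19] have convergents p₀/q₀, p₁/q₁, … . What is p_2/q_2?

49/4

Using pₖ = aₖpₖ₋₁ + pₖ₋₂, qₖ = aₖqₖ₋₁ + qₖ₋₂ (with p₋₁=1, p₋₂=0, q₋₁=0, q₋₂=1):
  k=0: a=12, p=12, q=1
  k=1: a=3, p=37, q=3
  k=2: a=1, p=49, q=4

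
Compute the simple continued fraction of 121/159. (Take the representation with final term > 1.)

121 = 0×159 + 121
159 = 1×121 + 38
121 = 3×38 + 7
38 = 5×7 + 3
7 = 2×3 + 1
3 = 3×1 + 0  (stop)
So 121/159 = [0; 1, 3, 5, 2, 3].

[0; 1, 3, 5, 2, 3]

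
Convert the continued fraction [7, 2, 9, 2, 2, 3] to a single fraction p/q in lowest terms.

Fold from the inside: start with 3/1.
  2 + 1/3 = 7/3
  2 + 3/7 = 17/7
  9 + 7/17 = 160/17
  2 + 17/160 = 337/160
  7 + 160/337 = 2519/337

2519/337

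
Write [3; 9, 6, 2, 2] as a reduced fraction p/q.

Fold from the inside: start with 2/1.
  2 + 1/2 = 5/2
  6 + 2/5 = 32/5
  9 + 5/32 = 293/32
  3 + 32/293 = 911/293

911/293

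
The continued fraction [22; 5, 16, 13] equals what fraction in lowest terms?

23485/1058

Using pₖ = aₖpₖ₋₁ + pₖ₋₂ and qₖ = aₖqₖ₋₁ + qₖ₋₂:
  k=0: a=22, p=22, q=1
  k=1: a=5, p=111, q=5
  k=2: a=16, p=1798, q=81
  k=3: a=13, p=23485, q=1058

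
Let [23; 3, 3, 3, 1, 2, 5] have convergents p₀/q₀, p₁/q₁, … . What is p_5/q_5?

Using pₖ = aₖpₖ₋₁ + pₖ₋₂, qₖ = aₖqₖ₋₁ + qₖ₋₂ (with p₋₁=1, p₋₂=0, q₋₁=0, q₋₂=1):
  k=0: a=23, p=23, q=1
  k=1: a=3, p=70, q=3
  k=2: a=3, p=233, q=10
  k=3: a=3, p=769, q=33
  k=4: a=1, p=1002, q=43
  k=5: a=2, p=2773, q=119

2773/119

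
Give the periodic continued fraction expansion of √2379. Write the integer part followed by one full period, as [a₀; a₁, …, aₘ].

[48; 1, 3, 2, 3, 1, 96]

a₀ = ⌊√2379⌋ = 48.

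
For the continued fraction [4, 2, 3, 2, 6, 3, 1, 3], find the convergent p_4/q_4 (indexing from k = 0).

Using pₖ = aₖpₖ₋₁ + pₖ₋₂, qₖ = aₖqₖ₋₁ + qₖ₋₂ (with p₋₁=1, p₋₂=0, q₋₁=0, q₋₂=1):
  k=0: a=4, p=4, q=1
  k=1: a=2, p=9, q=2
  k=2: a=3, p=31, q=7
  k=3: a=2, p=71, q=16
  k=4: a=6, p=457, q=103

457/103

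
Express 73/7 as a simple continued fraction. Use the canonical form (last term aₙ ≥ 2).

[10; 2, 3]

73 = 10*7 + 3
7 = 2*3 + 1
3 = 3*1 + 0  (stop)
So 73/7 = [10; 2, 3].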